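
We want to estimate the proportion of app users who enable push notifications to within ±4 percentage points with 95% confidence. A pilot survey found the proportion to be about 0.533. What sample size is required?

598

For a proportion with margin E = 0.04 at 95% confidence, z = 1.960.
n = p̂(1−p̂)(z/E)² = 0.533 × 0.467 × (1.960/0.04)² = 597.64
Round up: n = 598.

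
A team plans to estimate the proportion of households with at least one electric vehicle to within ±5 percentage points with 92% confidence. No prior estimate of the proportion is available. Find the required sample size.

For a proportion with margin E = 0.05 at 92% confidence, z = 1.751.
With no prior estimate, use p = 0.5, which maximizes p(1−p) at 0.25.
n = 0.25 × (z/E)² = 0.25 × (1.751/0.05)² = 306.60
Round up: n = 307.

n = 307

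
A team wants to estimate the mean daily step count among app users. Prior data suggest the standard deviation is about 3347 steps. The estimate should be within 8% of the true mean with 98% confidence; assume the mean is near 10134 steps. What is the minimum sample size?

93

For a mean, the margin of error is E = z·σ/√n, so n = (zσ/E)².
At 98% confidence, z = 2.326.
E = 8% of 10134 = 810.7 steps.
n = (2.326 × 3347 / 810.7)² = 92.21
Round up: n = 93.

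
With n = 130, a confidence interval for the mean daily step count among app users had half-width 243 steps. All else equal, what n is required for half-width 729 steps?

15

Margin of error scales as 1/√n, so n₂ = n₁·(E₁/E₂)².
n₂ = 130 × (243/729)² = 130 × 0.1111 = 14.44
Round up: n₂ = 15.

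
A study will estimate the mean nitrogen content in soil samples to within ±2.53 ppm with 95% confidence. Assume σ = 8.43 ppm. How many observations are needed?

For a mean, the margin of error is E = z·σ/√n, so n = (zσ/E)².
At 95% confidence, z = 1.960.
n = (1.960 × 8.43 / 2.53)² = 42.65
Round up: n = 43.

n = 43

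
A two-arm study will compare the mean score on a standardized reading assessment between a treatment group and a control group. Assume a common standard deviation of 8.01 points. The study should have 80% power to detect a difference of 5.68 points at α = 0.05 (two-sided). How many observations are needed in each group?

32 per group

For two equal groups, n per group = 2·((z_{α/2} + z_β)·σ/δ)².
z_{α/2} = 1.960; z_β = 0.842 (power 80%).
n = 2 × (2.802 × 8.01 / 5.68)² = 2 × 15.61 = 31.22
Round up: n = 32 per group.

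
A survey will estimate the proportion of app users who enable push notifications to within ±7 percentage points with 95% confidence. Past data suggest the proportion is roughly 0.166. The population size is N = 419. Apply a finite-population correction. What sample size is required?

87

For a proportion with margin E = 0.07 at 95% confidence, z = 1.960.
n = p̂(1−p̂)(z/E)² = 0.166 × 0.834 × (1.960/0.07)² = 108.54 — call this n₀.
Finite-population correction with N = 419: n = n₀ / (1 + (n₀−1)/N) = 108.54 / 1.257 = 86.35
Round up: n = 87.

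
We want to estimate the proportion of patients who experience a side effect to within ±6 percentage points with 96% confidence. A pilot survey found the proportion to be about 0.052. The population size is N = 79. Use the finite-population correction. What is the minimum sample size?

34

For a proportion with margin E = 0.06 at 96% confidence, z = 2.054.
n = p̂(1−p̂)(z/E)² = 0.052 × 0.948 × (2.054/0.06)² = 57.77 — call this n₀.
Finite-population correction with N = 79: n = n₀ / (1 + (n₀−1)/N) = 57.77 / 1.719 = 33.61
Round up: n = 34.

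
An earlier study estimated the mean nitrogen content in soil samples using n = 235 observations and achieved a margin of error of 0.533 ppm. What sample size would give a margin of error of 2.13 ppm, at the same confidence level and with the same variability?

15

Margin of error scales as 1/√n, so n₂ = n₁·(E₁/E₂)².
n₂ = 235 × (0.533/2.13)² = 235 × 0.06262 = 14.72
Round up: n₂ = 15.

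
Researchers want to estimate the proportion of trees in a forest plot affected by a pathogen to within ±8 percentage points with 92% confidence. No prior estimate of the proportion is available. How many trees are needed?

For a proportion with margin E = 0.08 at 92% confidence, z = 1.751.
With no prior estimate, use p = 0.5, which maximizes p(1−p) at 0.25.
n = 0.25 × (z/E)² = 0.25 × (1.751/0.08)² = 119.77
Round up: n = 120.

120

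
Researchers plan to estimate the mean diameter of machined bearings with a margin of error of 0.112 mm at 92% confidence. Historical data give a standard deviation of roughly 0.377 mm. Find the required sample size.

For a mean, the margin of error is E = z·σ/√n, so n = (zσ/E)².
At 92% confidence, z = 1.751.
n = (1.751 × 0.377 / 0.112)² = 34.74
Round up: n = 35.

35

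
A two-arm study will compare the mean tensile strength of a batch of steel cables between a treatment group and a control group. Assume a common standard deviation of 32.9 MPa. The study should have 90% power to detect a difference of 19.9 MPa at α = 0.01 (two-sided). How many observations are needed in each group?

82 per group

For two equal groups, n per group = 2·((z_{α/2} + z_β)·σ/δ)².
z_{α/2} = 2.576; z_β = 1.282 (power 90%).
n = 2 × (3.858 × 32.9 / 19.9)² = 2 × 40.68 = 81.36
Round up: n = 82 per group.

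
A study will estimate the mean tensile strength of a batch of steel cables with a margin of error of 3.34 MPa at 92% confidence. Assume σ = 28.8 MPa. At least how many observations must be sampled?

n = 228

For a mean, the margin of error is E = z·σ/√n, so n = (zσ/E)².
At 92% confidence, z = 1.751.
n = (1.751 × 28.8 / 3.34)² = 227.96
Round up: n = 228.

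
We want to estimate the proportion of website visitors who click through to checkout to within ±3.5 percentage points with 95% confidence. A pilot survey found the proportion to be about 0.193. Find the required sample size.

n = 489

For a proportion with margin E = 0.035 at 95% confidence, z = 1.960.
n = p̂(1−p̂)(z/E)² = 0.193 × 0.807 × (1.960/0.035)² = 488.44
Round up: n = 489.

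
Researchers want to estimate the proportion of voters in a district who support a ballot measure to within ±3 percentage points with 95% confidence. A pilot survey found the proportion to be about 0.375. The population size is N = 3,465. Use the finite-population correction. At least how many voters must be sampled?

777

For a proportion with margin E = 0.03 at 95% confidence, z = 1.960.
n = p̂(1−p̂)(z/E)² = 0.375 × 0.625 × (1.960/0.03)² = 1000.42 — call this n₀.
Finite-population correction with N = 3,465: n = n₀ / (1 + (n₀−1)/N) = 1000.42 / 1.288 = 776.72
Round up: n = 777.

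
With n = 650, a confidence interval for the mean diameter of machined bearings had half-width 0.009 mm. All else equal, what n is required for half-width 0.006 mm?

1463

Margin of error scales as 1/√n, so n₂ = n₁·(E₁/E₂)².
n₂ = 650 × (0.009/0.006)² = 650 × 2.25 = 1462.50
Round up: n₂ = 1463.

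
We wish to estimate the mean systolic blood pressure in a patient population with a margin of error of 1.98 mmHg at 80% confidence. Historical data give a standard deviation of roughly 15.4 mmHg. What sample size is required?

For a mean, the margin of error is E = z·σ/√n, so n = (zσ/E)².
At 80% confidence, z = 1.282.
n = (1.282 × 15.4 / 1.98)² = 99.42
Round up: n = 100.

100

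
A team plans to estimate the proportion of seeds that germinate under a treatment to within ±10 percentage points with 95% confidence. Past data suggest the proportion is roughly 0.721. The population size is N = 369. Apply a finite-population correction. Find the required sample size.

For a proportion with margin E = 0.1 at 95% confidence, z = 1.960.
n = p̂(1−p̂)(z/E)² = 0.721 × 0.279 × (1.960/0.1)² = 77.28 — call this n₀.
Finite-population correction with N = 369: n = n₀ / (1 + (n₀−1)/N) = 77.28 / 1.207 = 64.03
Round up: n = 65.

65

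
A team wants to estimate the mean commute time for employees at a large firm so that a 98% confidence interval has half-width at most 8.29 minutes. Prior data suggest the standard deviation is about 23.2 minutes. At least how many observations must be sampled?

For a mean, the margin of error is E = z·σ/√n, so n = (zσ/E)².
At 98% confidence, z = 2.326.
n = (2.326 × 23.2 / 8.29)² = 42.37
Round up: n = 43.

n = 43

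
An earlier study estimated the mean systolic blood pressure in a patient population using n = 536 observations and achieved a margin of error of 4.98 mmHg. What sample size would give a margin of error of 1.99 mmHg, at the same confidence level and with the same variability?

Margin of error scales as 1/√n, so n₂ = n₁·(E₁/E₂)².
n₂ = 536 × (4.98/1.99)² = 536 × 6.263 = 3356.97
Round up: n₂ = 3357.

3357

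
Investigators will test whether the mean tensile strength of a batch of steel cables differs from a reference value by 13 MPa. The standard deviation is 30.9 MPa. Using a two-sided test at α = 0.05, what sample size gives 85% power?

For a one-sample z-test, n = ((z_{α/2} + z_β)·σ/δ)².
z_{α/2} = 1.960 (two-sided α = 0.05); z_β = 1.036 (power 85% → β = 0.15).
n = (2.996 × 30.9 / 13)² = 50.71
Round up: n = 51.

n = 51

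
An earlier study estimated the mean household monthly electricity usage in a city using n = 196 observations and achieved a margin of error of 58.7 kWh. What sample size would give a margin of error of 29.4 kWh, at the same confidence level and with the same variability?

n = 782

Margin of error scales as 1/√n, so n₂ = n₁·(E₁/E₂)².
n₂ = 196 × (58.7/29.4)² = 196 × 3.986 = 781.26
Round up: n₂ = 782.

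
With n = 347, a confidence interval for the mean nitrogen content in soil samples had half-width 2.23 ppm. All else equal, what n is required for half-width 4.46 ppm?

Margin of error scales as 1/√n, so n₂ = n₁·(E₁/E₂)².
n₂ = 347 × (2.23/4.46)² = 347 × 0.25 = 86.75
Round up: n₂ = 87.

87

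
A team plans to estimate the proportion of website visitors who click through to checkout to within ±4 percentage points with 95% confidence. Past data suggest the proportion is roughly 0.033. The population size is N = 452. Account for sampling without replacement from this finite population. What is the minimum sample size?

66

For a proportion with margin E = 0.04 at 95% confidence, z = 1.960.
n = p̂(1−p̂)(z/E)² = 0.033 × 0.967 × (1.960/0.04)² = 76.62 — call this n₀.
Finite-population correction with N = 452: n = n₀ / (1 + (n₀−1)/N) = 76.62 / 1.167 = 65.66
Round up: n = 66.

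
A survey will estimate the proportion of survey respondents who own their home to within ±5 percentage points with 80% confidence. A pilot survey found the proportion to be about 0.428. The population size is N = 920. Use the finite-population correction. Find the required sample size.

138

For a proportion with margin E = 0.05 at 80% confidence, z = 1.282.
n = p̂(1−p̂)(z/E)² = 0.428 × 0.572 × (1.282/0.05)² = 160.94 — call this n₀.
Finite-population correction with N = 920: n = n₀ / (1 + (n₀−1)/N) = 160.94 / 1.174 = 137.09
Round up: n = 138.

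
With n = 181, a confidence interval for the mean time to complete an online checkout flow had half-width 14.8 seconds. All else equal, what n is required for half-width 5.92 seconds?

Margin of error scales as 1/√n, so n₂ = n₁·(E₁/E₂)².
n₂ = 181 × (14.8/5.92)² = 181 × 6.25 = 1131.25
Round up: n₂ = 1132.

n = 1132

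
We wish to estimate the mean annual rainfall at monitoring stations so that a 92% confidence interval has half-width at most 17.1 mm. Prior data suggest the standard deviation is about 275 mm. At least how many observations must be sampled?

For a mean, the margin of error is E = z·σ/√n, so n = (zσ/E)².
At 92% confidence, z = 1.751.
n = (1.751 × 275 / 17.1)² = 792.95
Round up: n = 793.

n = 793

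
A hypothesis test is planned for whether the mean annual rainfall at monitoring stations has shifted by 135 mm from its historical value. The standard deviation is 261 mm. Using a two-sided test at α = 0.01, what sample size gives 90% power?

For a one-sample z-test, n = ((z_{α/2} + z_β)·σ/δ)².
z_{α/2} = 2.576 (two-sided α = 0.01); z_β = 1.282 (power 90% → β = 0.1).
n = (3.858 × 261 / 135)² = 55.63
Round up: n = 56.

56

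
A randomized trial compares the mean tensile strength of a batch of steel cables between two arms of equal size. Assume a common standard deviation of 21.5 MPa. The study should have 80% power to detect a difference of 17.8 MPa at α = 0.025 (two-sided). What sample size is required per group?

28 per group

For two equal groups, n per group = 2·((z_{α/2} + z_β)·σ/δ)².
z_{α/2} = 2.241; z_β = 0.842 (power 80%).
n = 2 × (3.083 × 21.5 / 17.8)² = 2 × 13.87 = 27.74
Round up: n = 28 per group.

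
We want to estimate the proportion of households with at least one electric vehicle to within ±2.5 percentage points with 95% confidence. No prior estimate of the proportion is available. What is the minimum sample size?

For a proportion with margin E = 0.025 at 95% confidence, z = 1.960.
With no prior estimate, use p = 0.5, which maximizes p(1−p) at 0.25.
n = 0.25 × (z/E)² = 0.25 × (1.960/0.025)² = 1536.64
Round up: n = 1537.

1537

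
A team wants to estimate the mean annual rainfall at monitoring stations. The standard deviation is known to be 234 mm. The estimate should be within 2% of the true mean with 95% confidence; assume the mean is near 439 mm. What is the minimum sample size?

For a mean, the margin of error is E = z·σ/√n, so n = (zσ/E)².
At 95% confidence, z = 1.960.
E = 2% of 439 = 8.78 mm.
n = (1.960 × 234 / 8.78)² = 2728.69
Round up: n = 2729.

2729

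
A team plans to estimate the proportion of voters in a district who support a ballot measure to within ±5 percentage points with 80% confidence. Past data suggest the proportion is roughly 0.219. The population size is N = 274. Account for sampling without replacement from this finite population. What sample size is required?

For a proportion with margin E = 0.05 at 80% confidence, z = 1.282.
n = p̂(1−p̂)(z/E)² = 0.219 × 0.781 × (1.282/0.05)² = 112.44 — call this n₀.
Finite-population correction with N = 274: n = n₀ / (1 + (n₀−1)/N) = 112.44 / 1.407 = 79.91
Round up: n = 80.

80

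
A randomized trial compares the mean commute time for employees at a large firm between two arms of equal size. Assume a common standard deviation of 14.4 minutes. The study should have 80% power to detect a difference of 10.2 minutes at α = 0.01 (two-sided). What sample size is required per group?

47 per group

For two equal groups, n per group = 2·((z_{α/2} + z_β)·σ/δ)².
z_{α/2} = 2.576; z_β = 0.842 (power 80%).
n = 2 × (3.418 × 14.4 / 10.2)² = 2 × 23.28 = 46.56
Round up: n = 47 per group.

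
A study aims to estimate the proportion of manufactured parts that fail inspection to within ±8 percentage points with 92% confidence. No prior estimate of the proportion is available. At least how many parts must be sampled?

120

For a proportion with margin E = 0.08 at 92% confidence, z = 1.751.
With no prior estimate, use p = 0.5, which maximizes p(1−p) at 0.25.
n = 0.25 × (z/E)² = 0.25 × (1.751/0.08)² = 119.77
Round up: n = 120.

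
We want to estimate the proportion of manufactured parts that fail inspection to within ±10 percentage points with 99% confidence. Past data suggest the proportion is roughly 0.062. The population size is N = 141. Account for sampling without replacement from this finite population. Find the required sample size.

31

For a proportion with margin E = 0.1 at 99% confidence, z = 2.576.
n = p̂(1−p̂)(z/E)² = 0.062 × 0.938 × (2.576/0.1)² = 38.59 — call this n₀.
Finite-population correction with N = 141: n = n₀ / (1 + (n₀−1)/N) = 38.59 / 1.267 = 30.46
Round up: n = 31.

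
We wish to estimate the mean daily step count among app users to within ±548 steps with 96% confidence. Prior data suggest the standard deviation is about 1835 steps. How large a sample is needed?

48

For a mean, the margin of error is E = z·σ/√n, so n = (zσ/E)².
At 96% confidence, z = 2.054.
n = (2.054 × 1835 / 548)² = 47.31
Round up: n = 48.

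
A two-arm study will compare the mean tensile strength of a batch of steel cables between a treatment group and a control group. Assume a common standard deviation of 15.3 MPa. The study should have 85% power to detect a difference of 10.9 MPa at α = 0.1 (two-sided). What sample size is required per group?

For two equal groups, n per group = 2·((z_{α/2} + z_β)·σ/δ)².
z_{α/2} = 1.645; z_β = 1.036 (power 85%).
n = 2 × (2.681 × 15.3 / 10.9)² = 2 × 14.16 = 28.32
Round up: n = 29 per group.

29 per group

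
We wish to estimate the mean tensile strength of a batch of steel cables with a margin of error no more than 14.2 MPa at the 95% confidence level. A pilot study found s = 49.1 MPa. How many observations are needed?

46

For a mean, the margin of error is E = z·σ/√n, so n = (zσ/E)².
At 95% confidence, z = 1.960.
n = (1.960 × 49.1 / 14.2)² = 45.93
Round up: n = 46.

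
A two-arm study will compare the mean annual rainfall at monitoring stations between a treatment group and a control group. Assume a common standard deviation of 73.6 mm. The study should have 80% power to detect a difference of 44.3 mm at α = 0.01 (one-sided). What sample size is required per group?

56 per group

For two equal groups, n per group = 2·((z_α + z_β)·σ/δ)².
z_α = 2.326; z_β = 0.842 (power 80%).
n = 2 × (3.168 × 73.6 / 44.3)² = 2 × 27.70 = 55.40
Round up: n = 56 per group.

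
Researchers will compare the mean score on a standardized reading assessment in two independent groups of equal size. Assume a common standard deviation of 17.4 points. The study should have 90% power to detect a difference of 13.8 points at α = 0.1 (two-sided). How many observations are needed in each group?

28 per group

For two equal groups, n per group = 2·((z_{α/2} + z_β)·σ/δ)².
z_{α/2} = 1.645; z_β = 1.282 (power 90%).
n = 2 × (2.927 × 17.4 / 13.8)² = 2 × 13.62 = 27.24
Round up: n = 28 per group.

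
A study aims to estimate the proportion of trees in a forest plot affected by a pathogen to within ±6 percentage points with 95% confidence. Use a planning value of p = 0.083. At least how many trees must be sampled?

For a proportion with margin E = 0.06 at 95% confidence, z = 1.960.
n = p̂(1−p̂)(z/E)² = 0.083 × 0.917 × (1.960/0.06)² = 81.22
Round up: n = 82.

n = 82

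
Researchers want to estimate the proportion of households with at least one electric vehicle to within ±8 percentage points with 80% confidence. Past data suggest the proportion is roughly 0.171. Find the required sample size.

For a proportion with margin E = 0.08 at 80% confidence, z = 1.282.
n = p̂(1−p̂)(z/E)² = 0.171 × 0.829 × (1.282/0.08)² = 36.40
Round up: n = 37.

37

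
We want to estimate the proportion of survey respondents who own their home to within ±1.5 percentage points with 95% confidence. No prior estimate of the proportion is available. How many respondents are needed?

For a proportion with margin E = 0.015 at 95% confidence, z = 1.960.
With no prior estimate, use p = 0.5, which maximizes p(1−p) at 0.25.
n = 0.25 × (z/E)² = 0.25 × (1.960/0.015)² = 4268.44
Round up: n = 4269.

4269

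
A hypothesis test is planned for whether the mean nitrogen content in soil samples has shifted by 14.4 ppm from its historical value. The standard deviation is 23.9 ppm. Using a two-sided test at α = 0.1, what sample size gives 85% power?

20

For a one-sample z-test, n = ((z_{α/2} + z_β)·σ/δ)².
z_{α/2} = 1.645 (two-sided α = 0.1); z_β = 1.036 (power 85% → β = 0.15).
n = (2.681 × 23.9 / 14.4)² = 19.80
Round up: n = 20.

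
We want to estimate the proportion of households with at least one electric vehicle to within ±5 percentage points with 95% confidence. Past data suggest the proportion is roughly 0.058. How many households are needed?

For a proportion with margin E = 0.05 at 95% confidence, z = 1.960.
n = p̂(1−p̂)(z/E)² = 0.058 × 0.942 × (1.960/0.05)² = 83.96
Round up: n = 84.

84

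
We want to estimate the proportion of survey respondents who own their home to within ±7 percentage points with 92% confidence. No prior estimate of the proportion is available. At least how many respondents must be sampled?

For a proportion with margin E = 0.07 at 92% confidence, z = 1.751.
With no prior estimate, use p = 0.5, which maximizes p(1−p) at 0.25.
n = 0.25 × (z/E)² = 0.25 × (1.751/0.07)² = 156.43
Round up: n = 157.

157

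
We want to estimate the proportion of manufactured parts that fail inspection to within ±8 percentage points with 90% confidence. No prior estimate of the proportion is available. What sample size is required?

106

For a proportion with margin E = 0.08 at 90% confidence, z = 1.645.
With no prior estimate, use p = 0.5, which maximizes p(1−p) at 0.25.
n = 0.25 × (z/E)² = 0.25 × (1.645/0.08)² = 105.70
Round up: n = 106.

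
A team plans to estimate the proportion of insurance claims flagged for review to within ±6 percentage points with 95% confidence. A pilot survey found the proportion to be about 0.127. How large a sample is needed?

For a proportion with margin E = 0.06 at 95% confidence, z = 1.960.
n = p̂(1−p̂)(z/E)² = 0.127 × 0.873 × (1.960/0.06)² = 118.31
Round up: n = 119.

n = 119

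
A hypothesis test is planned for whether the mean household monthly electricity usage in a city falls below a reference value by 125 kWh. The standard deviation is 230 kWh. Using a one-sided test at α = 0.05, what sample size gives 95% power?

37

For a one-sample z-test, n = ((z_α + z_β)·σ/δ)².
z_α = 1.645 (one-sided α = 0.05); z_β = 1.645 (power 95% → β = 0.05).
n = (3.290 × 230 / 125)² = 36.65
Round up: n = 37.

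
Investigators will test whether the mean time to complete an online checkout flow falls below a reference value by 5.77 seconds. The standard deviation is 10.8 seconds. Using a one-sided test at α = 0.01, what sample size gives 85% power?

For a one-sample z-test, n = ((z_α + z_β)·σ/δ)².
z_α = 2.326 (one-sided α = 0.01); z_β = 1.036 (power 85% → β = 0.15).
n = (3.362 × 10.8 / 5.77)² = 39.60
Round up: n = 40.

n = 40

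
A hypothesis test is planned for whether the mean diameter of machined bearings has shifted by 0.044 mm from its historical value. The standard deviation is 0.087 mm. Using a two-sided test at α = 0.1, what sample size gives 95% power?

For a one-sample z-test, n = ((z_{α/2} + z_β)·σ/δ)².
z_{α/2} = 1.645 (two-sided α = 0.1); z_β = 1.645 (power 95% → β = 0.05).
n = (3.290 × 0.087 / 0.044)² = 42.32
Round up: n = 43.

43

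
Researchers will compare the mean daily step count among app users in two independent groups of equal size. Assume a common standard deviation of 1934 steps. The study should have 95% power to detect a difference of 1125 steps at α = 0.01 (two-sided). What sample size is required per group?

106 per group

For two equal groups, n per group = 2·((z_{α/2} + z_β)·σ/δ)².
z_{α/2} = 2.576; z_β = 1.645 (power 95%).
n = 2 × (4.221 × 1934 / 1125)² = 2 × 52.65 = 105.30
Round up: n = 106 per group.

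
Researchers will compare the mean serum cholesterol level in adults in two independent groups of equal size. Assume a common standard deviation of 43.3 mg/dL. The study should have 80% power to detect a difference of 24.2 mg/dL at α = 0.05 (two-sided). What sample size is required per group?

51 per group

For two equal groups, n per group = 2·((z_{α/2} + z_β)·σ/δ)².
z_{α/2} = 1.960; z_β = 0.842 (power 80%).
n = 2 × (2.802 × 43.3 / 24.2)² = 2 × 25.14 = 50.28
Round up: n = 51 per group.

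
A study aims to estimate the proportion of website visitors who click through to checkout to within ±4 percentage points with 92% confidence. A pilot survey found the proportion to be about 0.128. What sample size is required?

214

For a proportion with margin E = 0.04 at 92% confidence, z = 1.751.
n = p̂(1−p̂)(z/E)² = 0.128 × 0.872 × (1.751/0.04)² = 213.88
Round up: n = 214.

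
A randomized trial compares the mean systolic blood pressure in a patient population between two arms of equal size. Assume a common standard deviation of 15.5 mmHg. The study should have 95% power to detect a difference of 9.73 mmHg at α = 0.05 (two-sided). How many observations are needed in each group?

66 per group

For two equal groups, n per group = 2·((z_{α/2} + z_β)·σ/δ)².
z_{α/2} = 1.960; z_β = 1.645 (power 95%).
n = 2 × (3.605 × 15.5 / 9.73)² = 2 × 32.98 = 65.96
Round up: n = 66 per group.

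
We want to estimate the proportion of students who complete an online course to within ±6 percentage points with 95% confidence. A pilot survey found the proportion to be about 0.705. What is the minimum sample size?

n = 222

For a proportion with margin E = 0.06 at 95% confidence, z = 1.960.
n = p̂(1−p̂)(z/E)² = 0.705 × 0.295 × (1.960/0.06)² = 221.93
Round up: n = 222.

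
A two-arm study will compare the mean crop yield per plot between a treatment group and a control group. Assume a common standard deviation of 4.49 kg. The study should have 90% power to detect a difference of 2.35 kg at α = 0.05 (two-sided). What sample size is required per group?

77 per group

For two equal groups, n per group = 2·((z_{α/2} + z_β)·σ/δ)².
z_{α/2} = 1.960; z_β = 1.282 (power 90%).
n = 2 × (3.242 × 4.49 / 2.35)² = 2 × 38.37 = 76.74
Round up: n = 77 per group.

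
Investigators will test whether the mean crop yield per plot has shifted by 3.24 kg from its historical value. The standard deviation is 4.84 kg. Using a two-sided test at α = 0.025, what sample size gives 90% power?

For a one-sample z-test, n = ((z_{α/2} + z_β)·σ/δ)².
z_{α/2} = 2.241 (two-sided α = 0.025); z_β = 1.282 (power 90% → β = 0.1).
n = (3.523 × 4.84 / 3.24)² = 27.70
Round up: n = 28.

28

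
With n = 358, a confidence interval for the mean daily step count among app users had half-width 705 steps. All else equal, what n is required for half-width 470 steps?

806

Margin of error scales as 1/√n, so n₂ = n₁·(E₁/E₂)².
n₂ = 358 × (705/470)² = 358 × 2.25 = 805.50
Round up: n₂ = 806.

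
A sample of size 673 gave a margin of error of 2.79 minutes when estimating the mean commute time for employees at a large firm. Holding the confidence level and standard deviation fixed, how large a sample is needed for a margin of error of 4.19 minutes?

299

Margin of error scales as 1/√n, so n₂ = n₁·(E₁/E₂)².
n₂ = 673 × (2.79/4.19)² = 673 × 0.4434 = 298.41
Round up: n₂ = 299.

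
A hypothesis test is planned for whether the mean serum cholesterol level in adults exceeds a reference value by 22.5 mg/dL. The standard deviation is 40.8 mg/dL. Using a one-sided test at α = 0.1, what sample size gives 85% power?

For a one-sample z-test, n = ((z_α + z_β)·σ/δ)².
z_α = 1.282 (one-sided α = 0.1); z_β = 1.036 (power 85% → β = 0.15).
n = (2.318 × 40.8 / 22.5)² = 17.67
Round up: n = 18.

18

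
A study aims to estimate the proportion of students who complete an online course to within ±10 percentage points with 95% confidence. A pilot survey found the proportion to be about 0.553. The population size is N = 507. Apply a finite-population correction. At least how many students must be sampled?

81

For a proportion with margin E = 0.1 at 95% confidence, z = 1.960.
n = p̂(1−p̂)(z/E)² = 0.553 × 0.447 × (1.960/0.1)² = 94.96 — call this n₀.
Finite-population correction with N = 507: n = n₀ / (1 + (n₀−1)/N) = 94.96 / 1.185 = 80.14
Round up: n = 81.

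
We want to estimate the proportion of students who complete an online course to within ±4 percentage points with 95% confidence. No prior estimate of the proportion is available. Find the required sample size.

601

For a proportion with margin E = 0.04 at 95% confidence, z = 1.960.
With no prior estimate, use p = 0.5, which maximizes p(1−p) at 0.25.
n = 0.25 × (z/E)² = 0.25 × (1.960/0.04)² = 600.25
Round up: n = 601.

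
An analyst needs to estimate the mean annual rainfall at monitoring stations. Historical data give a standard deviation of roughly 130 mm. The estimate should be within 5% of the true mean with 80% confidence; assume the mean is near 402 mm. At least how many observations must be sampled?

n = 69

For a mean, the margin of error is E = z·σ/√n, so n = (zσ/E)².
At 80% confidence, z = 1.282.
E = 5% of 402 = 20.1 mm.
n = (1.282 × 130 / 20.1)² = 68.75
Round up: n = 69.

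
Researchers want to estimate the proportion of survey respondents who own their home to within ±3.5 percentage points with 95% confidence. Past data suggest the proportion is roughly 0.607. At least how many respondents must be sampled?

749

For a proportion with margin E = 0.035 at 95% confidence, z = 1.960.
n = p̂(1−p̂)(z/E)² = 0.607 × 0.393 × (1.960/0.035)² = 748.10
Round up: n = 749.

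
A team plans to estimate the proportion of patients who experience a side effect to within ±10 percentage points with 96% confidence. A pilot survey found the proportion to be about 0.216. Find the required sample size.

n = 72

For a proportion with margin E = 0.1 at 96% confidence, z = 2.054.
n = p̂(1−p̂)(z/E)² = 0.216 × 0.784 × (2.054/0.1)² = 71.44
Round up: n = 72.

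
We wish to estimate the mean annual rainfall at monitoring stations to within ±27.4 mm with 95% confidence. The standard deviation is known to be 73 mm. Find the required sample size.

For a mean, the margin of error is E = z·σ/√n, so n = (zσ/E)².
At 95% confidence, z = 1.960.
n = (1.960 × 73 / 27.4)² = 27.27
Round up: n = 28.

28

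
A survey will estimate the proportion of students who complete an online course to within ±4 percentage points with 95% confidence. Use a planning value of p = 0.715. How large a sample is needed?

490

For a proportion with margin E = 0.04 at 95% confidence, z = 1.960.
n = p̂(1−p̂)(z/E)² = 0.715 × 0.285 × (1.960/0.04)² = 489.26
Round up: n = 490.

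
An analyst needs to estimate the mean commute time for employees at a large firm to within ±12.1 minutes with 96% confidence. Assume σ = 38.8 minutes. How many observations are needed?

For a mean, the margin of error is E = z·σ/√n, so n = (zσ/E)².
At 96% confidence, z = 2.054.
n = (2.054 × 38.8 / 12.1)² = 43.38
Round up: n = 44.

44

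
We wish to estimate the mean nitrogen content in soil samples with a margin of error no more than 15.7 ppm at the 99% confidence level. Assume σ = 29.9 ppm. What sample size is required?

25

For a mean, the margin of error is E = z·σ/√n, so n = (zσ/E)².
At 99% confidence, z = 2.576.
n = (2.576 × 29.9 / 15.7)² = 24.07
Round up: n = 25.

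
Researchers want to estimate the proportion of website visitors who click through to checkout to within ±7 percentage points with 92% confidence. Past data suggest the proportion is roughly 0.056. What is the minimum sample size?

34

For a proportion with margin E = 0.07 at 92% confidence, z = 1.751.
n = p̂(1−p̂)(z/E)² = 0.056 × 0.944 × (1.751/0.07)² = 33.08
Round up: n = 34.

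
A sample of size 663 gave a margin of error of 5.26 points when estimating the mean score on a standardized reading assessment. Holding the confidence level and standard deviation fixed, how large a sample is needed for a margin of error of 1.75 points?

Margin of error scales as 1/√n, so n₂ = n₁·(E₁/E₂)².
n₂ = 663 × (5.26/1.75)² = 663 × 9.034 = 5989.54
Round up: n₂ = 5990.

n = 5990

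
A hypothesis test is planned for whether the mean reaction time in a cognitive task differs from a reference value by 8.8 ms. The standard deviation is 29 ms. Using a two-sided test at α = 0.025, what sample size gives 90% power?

135

For a one-sample z-test, n = ((z_{α/2} + z_β)·σ/δ)².
z_{α/2} = 2.241 (two-sided α = 0.025); z_β = 1.282 (power 90% → β = 0.1).
n = (3.523 × 29 / 8.8)² = 134.79
Round up: n = 135.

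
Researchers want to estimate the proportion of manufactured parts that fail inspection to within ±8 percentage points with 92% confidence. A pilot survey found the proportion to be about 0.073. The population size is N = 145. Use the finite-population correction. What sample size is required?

For a proportion with margin E = 0.08 at 92% confidence, z = 1.751.
n = p̂(1−p̂)(z/E)² = 0.073 × 0.927 × (1.751/0.08)² = 32.42 — call this n₀.
Finite-population correction with N = 145: n = n₀ / (1 + (n₀−1)/N) = 32.42 / 1.217 = 26.64
Round up: n = 27.

27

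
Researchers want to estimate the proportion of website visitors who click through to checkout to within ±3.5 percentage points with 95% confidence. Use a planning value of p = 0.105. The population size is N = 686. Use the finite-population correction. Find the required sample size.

For a proportion with margin E = 0.035 at 95% confidence, z = 1.960.
n = p̂(1−p̂)(z/E)² = 0.105 × 0.895 × (1.960/0.035)² = 294.71 — call this n₀.
Finite-population correction with N = 686: n = n₀ / (1 + (n₀−1)/N) = 294.71 / 1.428 = 206.38
Round up: n = 207.

207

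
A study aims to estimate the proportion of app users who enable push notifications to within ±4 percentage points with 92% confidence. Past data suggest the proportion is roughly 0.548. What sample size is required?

For a proportion with margin E = 0.04 at 92% confidence, z = 1.751.
n = p̂(1−p̂)(z/E)² = 0.548 × 0.452 × (1.751/0.04)² = 474.65
Round up: n = 475.

475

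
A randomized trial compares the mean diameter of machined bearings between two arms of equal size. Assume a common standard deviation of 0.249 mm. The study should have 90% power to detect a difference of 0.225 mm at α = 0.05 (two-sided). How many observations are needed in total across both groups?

For two equal groups, n per group = 2·((z_{α/2} + z_β)·σ/δ)².
z_{α/2} = 1.960; z_β = 1.282 (power 90%).
n = 2 × (3.242 × 0.249 / 0.225)² = 2 × 12.87 = 25.74
Round up: n = 26 per group.
Total across both groups: 2 × 26 = 52.

52 total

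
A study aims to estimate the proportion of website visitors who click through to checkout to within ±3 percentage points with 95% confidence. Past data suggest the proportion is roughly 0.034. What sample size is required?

For a proportion with margin E = 0.03 at 95% confidence, z = 1.960.
n = p̂(1−p̂)(z/E)² = 0.034 × 0.966 × (1.960/0.03)² = 140.19
Round up: n = 141.

141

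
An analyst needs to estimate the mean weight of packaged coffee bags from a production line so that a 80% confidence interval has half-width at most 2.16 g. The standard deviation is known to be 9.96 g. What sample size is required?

For a mean, the margin of error is E = z·σ/√n, so n = (zσ/E)².
At 80% confidence, z = 1.282.
n = (1.282 × 9.96 / 2.16)² = 34.95
Round up: n = 35.

n = 35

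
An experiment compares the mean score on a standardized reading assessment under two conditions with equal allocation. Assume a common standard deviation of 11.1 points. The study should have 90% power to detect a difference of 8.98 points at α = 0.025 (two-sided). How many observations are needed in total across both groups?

For two equal groups, n per group = 2·((z_{α/2} + z_β)·σ/δ)².
z_{α/2} = 2.241; z_β = 1.282 (power 90%).
n = 2 × (3.523 × 11.1 / 8.98)² = 2 × 18.96 = 37.92
Round up: n = 38 per group.
Total across both groups: 2 × 38 = 76.

76 total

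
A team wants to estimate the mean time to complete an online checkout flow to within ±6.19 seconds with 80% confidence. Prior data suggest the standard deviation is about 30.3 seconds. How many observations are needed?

For a mean, the margin of error is E = z·σ/√n, so n = (zσ/E)².
At 80% confidence, z = 1.282.
n = (1.282 × 30.3 / 6.19)² = 39.38
Round up: n = 40.

40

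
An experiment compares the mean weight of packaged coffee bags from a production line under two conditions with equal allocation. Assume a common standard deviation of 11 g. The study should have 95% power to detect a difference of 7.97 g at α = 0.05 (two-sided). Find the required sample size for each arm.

For two equal groups, n per group = 2·((z_{α/2} + z_β)·σ/δ)².
z_{α/2} = 1.960; z_β = 1.645 (power 95%).
n = 2 × (3.605 × 11 / 7.97)² = 2 × 24.76 = 49.52
Round up: n = 50 per group.

50 per group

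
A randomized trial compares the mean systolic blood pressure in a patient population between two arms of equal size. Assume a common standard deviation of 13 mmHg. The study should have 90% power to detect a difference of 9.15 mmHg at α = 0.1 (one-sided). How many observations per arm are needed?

For two equal groups, n per group = 2·((z_α + z_β)·σ/δ)².
z_α = 1.282; z_β = 1.282 (power 90%).
n = 2 × (2.564 × 13 / 9.15)² = 2 × 13.27 = 26.54
Round up: n = 27 per group.

27 per group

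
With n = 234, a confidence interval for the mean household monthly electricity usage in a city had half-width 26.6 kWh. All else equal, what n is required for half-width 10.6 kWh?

1474

Margin of error scales as 1/√n, so n₂ = n₁·(E₁/E₂)².
n₂ = 234 × (26.6/10.6)² = 234 × 6.297 = 1473.50
Round up: n₂ = 1474.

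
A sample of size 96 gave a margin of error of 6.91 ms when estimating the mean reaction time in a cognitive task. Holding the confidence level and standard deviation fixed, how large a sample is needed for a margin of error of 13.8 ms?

Margin of error scales as 1/√n, so n₂ = n₁·(E₁/E₂)².
n₂ = 96 × (6.91/13.8)² = 96 × 0.2507 = 24.07
Round up: n₂ = 25.

25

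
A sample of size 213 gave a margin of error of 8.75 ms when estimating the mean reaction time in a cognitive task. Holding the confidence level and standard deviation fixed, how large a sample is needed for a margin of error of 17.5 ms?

Margin of error scales as 1/√n, so n₂ = n₁·(E₁/E₂)².
n₂ = 213 × (8.75/17.5)² = 213 × 0.25 = 53.25
Round up: n₂ = 54.

54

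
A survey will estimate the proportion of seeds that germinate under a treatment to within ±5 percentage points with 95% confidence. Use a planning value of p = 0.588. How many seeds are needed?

For a proportion with margin E = 0.05 at 95% confidence, z = 1.960.
n = p̂(1−p̂)(z/E)² = 0.588 × 0.412 × (1.960/0.05)² = 372.26
Round up: n = 373.

373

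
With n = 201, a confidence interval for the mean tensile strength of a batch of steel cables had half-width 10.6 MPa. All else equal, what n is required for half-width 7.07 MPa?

452

Margin of error scales as 1/√n, so n₂ = n₁·(E₁/E₂)².
n₂ = 201 × (10.6/7.07)² = 201 × 2.248 = 451.85
Round up: n₂ = 452.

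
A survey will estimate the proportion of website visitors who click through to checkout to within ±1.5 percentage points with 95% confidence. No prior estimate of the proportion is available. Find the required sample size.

For a proportion with margin E = 0.015 at 95% confidence, z = 1.960.
With no prior estimate, use p = 0.5, which maximizes p(1−p) at 0.25.
n = 0.25 × (z/E)² = 0.25 × (1.960/0.015)² = 4268.44
Round up: n = 4269.

4269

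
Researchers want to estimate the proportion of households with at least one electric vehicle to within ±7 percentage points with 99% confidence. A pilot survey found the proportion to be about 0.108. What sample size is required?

For a proportion with margin E = 0.07 at 99% confidence, z = 2.576.
n = p̂(1−p̂)(z/E)² = 0.108 × 0.892 × (2.576/0.07)² = 130.46
Round up: n = 131.

131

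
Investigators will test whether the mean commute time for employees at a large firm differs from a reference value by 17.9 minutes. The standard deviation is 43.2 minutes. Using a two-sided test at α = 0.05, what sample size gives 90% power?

62

For a one-sample z-test, n = ((z_{α/2} + z_β)·σ/δ)².
z_{α/2} = 1.960 (two-sided α = 0.05); z_β = 1.282 (power 90% → β = 0.1).
n = (3.242 × 43.2 / 17.9)² = 61.22
Round up: n = 62.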